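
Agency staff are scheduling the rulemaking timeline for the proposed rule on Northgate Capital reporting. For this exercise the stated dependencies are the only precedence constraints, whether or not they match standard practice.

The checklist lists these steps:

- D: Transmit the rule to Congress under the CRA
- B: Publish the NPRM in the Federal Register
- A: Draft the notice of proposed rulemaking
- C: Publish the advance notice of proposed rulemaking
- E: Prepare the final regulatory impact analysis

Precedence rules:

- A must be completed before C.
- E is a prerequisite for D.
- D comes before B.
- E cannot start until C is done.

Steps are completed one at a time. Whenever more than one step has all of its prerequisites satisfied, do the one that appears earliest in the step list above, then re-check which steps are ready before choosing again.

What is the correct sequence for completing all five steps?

A has no prerequisites → A first.
C is the only step now ready → C.
E is the only step now ready → E.
D is the only step now ready → D.
B needed D, now all done → B.

A, C, E, D, B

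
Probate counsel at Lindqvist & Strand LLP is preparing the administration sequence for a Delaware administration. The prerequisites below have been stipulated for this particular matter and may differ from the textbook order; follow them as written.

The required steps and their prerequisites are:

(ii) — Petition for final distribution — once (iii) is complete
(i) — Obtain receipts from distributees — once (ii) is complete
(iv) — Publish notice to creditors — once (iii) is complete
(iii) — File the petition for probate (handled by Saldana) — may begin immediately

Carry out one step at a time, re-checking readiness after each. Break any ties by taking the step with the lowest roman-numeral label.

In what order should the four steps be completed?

(iii), (ii), (i), (iv)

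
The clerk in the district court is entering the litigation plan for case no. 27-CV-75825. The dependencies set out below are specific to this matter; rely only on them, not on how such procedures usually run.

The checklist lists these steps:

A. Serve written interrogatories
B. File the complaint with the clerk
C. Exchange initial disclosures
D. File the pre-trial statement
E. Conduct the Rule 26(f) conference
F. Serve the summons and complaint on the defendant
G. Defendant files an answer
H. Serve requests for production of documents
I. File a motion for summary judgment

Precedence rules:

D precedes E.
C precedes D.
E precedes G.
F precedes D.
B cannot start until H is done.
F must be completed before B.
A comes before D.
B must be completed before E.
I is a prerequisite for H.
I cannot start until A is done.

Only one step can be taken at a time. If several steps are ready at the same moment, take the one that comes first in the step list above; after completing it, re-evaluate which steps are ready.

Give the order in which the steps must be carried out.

A, C and F have no prerequisites; A is listed earlier, so A is first.
Now C, F and I have their prerequisites met. C is listed earlier, so C next.
Ready: F and I. F is listed earlier → F.
Ready: D and I. D is listed earlier → D.
I needed A, now all done → I.
That leaves H as the only ready step → H.
Next only B has its prerequisites met → B.
E is the only step now ready → E.
G is the only step now ready → G.

A C F D I H B E G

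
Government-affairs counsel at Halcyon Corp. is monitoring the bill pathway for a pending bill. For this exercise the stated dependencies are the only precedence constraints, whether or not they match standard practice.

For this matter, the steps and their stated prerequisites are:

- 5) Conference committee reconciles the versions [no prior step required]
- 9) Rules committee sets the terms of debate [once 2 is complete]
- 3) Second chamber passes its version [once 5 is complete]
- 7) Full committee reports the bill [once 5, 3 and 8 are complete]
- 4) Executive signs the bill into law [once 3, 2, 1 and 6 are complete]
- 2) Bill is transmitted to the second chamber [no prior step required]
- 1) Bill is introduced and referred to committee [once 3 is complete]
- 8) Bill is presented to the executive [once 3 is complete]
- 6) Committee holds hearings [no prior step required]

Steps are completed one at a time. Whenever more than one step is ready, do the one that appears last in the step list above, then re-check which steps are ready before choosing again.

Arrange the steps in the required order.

Nothing is required for 6, 2 and 5. 6 is listed later → 6 first.
Ready: 2 and 5. 2 is listed later → 2.
9 now also ready, so the ready set is {9, 5}; 9 is listed later → 9.
That leaves 5 as the only ready step → 5.
3 needed 5, now all done → 3.
8 and 1 are both available; 8 is listed later → 8.
Ready: 1 and 7. 1 is listed later → 1.
4 now also ready, so the ready set is {4, 7}; 4 is listed later → 4.
7 needed 8, 3 and 5, now all done → 7.

6 → 2 → 9 → 5 → 3 → 8 → 1 → 4 → 7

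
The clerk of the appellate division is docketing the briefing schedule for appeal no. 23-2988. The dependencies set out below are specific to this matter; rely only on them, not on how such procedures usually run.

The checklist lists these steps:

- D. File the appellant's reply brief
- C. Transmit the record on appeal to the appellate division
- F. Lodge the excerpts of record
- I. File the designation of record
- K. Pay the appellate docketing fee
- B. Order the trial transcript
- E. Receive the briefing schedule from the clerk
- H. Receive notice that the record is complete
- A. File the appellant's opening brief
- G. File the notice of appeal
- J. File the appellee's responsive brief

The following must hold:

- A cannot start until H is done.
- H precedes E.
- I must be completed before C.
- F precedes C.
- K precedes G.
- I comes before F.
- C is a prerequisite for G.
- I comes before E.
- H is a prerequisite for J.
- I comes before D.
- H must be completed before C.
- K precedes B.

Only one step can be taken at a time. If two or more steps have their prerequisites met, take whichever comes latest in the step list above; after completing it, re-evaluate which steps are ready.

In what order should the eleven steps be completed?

H, J, A, K, B, I, E, F, C, G, D

Nothing is required for H, K and I. H is listed later → H first.
J and A now also ready, so the ready set is {J, A, K, I}; J is listed later → J.
A, K and I are all available; A is listed later → A.
Now K and I have their prerequisites met. K is listed later, so K next.
Now B and I have their prerequisites met. B is listed later, so B next.
That leaves I as the only ready step → I.
Ready: E, F and D. E is listed later → E.
Now F and D have their prerequisites met. F is listed later, so F next.
C now also ready, so the ready set is {C, D}; C is listed later → C.
G now also ready, so the ready set is {G, D}; G is listed later → G.
Next only D has its prerequisites met → D.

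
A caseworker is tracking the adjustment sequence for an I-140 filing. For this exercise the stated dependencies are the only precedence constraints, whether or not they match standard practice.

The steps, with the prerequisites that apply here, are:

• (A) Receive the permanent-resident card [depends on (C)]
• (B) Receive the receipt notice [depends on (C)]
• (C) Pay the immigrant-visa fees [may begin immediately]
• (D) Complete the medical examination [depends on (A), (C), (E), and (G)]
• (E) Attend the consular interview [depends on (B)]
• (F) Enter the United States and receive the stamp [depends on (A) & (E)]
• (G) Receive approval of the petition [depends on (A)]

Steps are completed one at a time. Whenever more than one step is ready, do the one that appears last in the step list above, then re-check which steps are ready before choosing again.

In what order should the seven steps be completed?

(C), (B), (E), (A), (G), (F), (D)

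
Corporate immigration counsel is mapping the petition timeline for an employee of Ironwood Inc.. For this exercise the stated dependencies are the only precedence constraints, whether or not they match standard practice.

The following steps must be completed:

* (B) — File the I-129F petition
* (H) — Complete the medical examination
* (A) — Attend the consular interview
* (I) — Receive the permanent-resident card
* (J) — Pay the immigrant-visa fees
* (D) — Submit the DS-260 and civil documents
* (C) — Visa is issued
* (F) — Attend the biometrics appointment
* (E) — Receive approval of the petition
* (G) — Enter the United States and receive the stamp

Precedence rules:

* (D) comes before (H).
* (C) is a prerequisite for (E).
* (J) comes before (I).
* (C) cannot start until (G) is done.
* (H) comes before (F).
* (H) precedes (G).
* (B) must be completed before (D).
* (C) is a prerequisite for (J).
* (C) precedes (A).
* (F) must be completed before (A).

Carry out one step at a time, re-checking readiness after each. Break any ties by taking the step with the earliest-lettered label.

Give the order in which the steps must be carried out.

(B), (D), (H), (F), (G), (C), (A), (E), (J), (I)

Only (B) has no prerequisites, so it is first.
(D) needed (B), now all done → (D).
That leaves (H) as the only ready step → (H).
Now (F) and (G) have their prerequisites met. (F) has the earlier label, so (F) next.
(G) is the only step now ready → (G).
That leaves (C) as the only ready step → (C).
Now (A), (E) and (J) have their prerequisites met. (A) has the earlier label, so (A) next.
Now (E) and (J) have their prerequisites met. (E) has the earlier label, so (E) next.
(J) needed (C), now all done → (J).
Next only (I) has its prerequisites met → (I).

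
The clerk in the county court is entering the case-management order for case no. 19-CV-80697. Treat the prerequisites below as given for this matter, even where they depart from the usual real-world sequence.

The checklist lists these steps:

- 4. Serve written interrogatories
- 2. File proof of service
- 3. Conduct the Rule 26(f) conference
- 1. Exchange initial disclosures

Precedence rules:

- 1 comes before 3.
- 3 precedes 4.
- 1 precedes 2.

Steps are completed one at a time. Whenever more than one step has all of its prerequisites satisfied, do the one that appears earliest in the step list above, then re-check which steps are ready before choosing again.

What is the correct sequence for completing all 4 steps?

1 → 2 → 3 → 4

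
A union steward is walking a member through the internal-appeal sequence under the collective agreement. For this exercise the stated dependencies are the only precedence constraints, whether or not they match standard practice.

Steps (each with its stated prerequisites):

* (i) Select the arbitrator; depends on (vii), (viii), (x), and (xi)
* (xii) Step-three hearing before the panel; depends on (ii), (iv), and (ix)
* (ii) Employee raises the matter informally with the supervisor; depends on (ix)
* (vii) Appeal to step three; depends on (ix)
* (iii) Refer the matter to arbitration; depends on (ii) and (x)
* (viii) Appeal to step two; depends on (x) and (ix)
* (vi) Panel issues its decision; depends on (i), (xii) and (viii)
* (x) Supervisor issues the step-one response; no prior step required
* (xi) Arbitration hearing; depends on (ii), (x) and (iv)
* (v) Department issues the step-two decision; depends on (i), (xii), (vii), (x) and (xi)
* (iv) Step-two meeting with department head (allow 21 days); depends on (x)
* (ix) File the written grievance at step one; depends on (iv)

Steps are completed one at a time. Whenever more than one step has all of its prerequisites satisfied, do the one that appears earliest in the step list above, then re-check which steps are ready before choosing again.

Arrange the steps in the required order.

(x) is the only step with nothing outstanding, so it goes first.
(iv) needed (x), now all done → (iv).
(ix) needed (iv), now all done → (ix).
(ii), (vii) and (viii) are all available; (ii) is listed earlier → (ii).
(xii), (iii) and (xi) now also ready, so the ready set is {(xii), (vii), (iii), (viii), (xi)}; (xii) is listed earlier → (xii).
(vii), (iii), (viii) and (xi) are all available; (vii) is listed earlier → (vii).
(iii), (viii) and (xi) are all available; (iii) is listed earlier → (iii).
Now (viii) and (xi) have their prerequisites met. (viii) is listed earlier, so (viii) next.
(xi) needed (ii), (x) and (iv), now all done → (xi).
(i) needed (vii), (viii), (x) and (xi), now all done → (i).
(vi) and (v) are both available; (vi) is listed earlier → (vi).
Next only (v) has its prerequisites met → (v).

(x) (iv) (ix) (ii) (xii) (vii) (iii) (viii) (xi) (i) (vi) (v)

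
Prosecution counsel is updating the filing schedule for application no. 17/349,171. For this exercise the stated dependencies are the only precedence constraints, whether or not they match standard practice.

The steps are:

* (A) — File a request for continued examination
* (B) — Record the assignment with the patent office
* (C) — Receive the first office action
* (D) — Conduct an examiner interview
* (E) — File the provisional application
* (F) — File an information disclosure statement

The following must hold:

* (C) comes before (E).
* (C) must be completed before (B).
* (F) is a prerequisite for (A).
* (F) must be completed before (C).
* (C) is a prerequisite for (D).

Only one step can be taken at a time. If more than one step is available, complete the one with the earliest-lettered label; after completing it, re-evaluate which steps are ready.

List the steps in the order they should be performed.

(F), (A), (C), (B), (D), (E)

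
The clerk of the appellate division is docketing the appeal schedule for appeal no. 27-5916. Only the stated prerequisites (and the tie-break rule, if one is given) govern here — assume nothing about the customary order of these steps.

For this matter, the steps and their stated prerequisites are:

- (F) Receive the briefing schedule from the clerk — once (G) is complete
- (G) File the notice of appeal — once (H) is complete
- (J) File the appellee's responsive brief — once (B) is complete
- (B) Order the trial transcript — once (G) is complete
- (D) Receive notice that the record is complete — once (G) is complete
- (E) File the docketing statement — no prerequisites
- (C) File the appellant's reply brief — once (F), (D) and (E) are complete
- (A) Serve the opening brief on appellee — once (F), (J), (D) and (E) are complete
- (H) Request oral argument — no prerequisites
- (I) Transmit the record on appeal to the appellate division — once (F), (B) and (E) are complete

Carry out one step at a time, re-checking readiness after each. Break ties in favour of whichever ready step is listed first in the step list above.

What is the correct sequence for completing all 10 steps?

Nothing is required for (E) and (H). (E) is listed earlier → (E) first.
Next only (H) has its prerequisites met → (H).
(G) needed (H), now all done → (G).
Now (F), (B) and (D) have their prerequisites met. (F) is listed earlier, so (F) next.
Ready: (B) and (D). (B) is listed earlier → (B).
Now (J), (D) and (I) have their prerequisites met. (J) is listed earlier, so (J) next.
(D) and (I) are both available; (D) is listed earlier → (D).
(C) and (A) now also ready, so the ready set is {(C), (A), (I)}; (C) is listed earlier → (C).
(A) and (I) are both available; (A) is listed earlier → (A).
(I) is the only step now ready → (I).

(E), (H), (G), (F), (B), (J), (D), (C), (A), (I)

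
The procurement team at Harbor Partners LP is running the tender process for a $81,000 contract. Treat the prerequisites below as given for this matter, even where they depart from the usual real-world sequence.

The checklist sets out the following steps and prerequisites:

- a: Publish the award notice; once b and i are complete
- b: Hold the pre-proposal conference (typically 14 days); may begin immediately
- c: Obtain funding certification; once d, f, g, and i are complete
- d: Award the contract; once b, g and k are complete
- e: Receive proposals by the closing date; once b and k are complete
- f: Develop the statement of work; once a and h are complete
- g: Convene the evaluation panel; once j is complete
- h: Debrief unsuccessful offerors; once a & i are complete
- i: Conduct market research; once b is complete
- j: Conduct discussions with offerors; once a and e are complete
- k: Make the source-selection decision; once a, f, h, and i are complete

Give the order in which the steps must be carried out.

b has no prerequisites → b first.
i is the only step now ready → i.
That leaves a as the only ready step → a.
Next only h has its prerequisites met → h.
f is the only step now ready → f.
k needed a, f, h and i, now all done → k.
e needed b and k, now all done → e.
j needed a and e, now all done → j.
g needed j, now all done → g.
d needed b, g and k, now all done → d.
c needed d, f, g and i, now all done → c.

b → i → a → h → f → k → e → j → g → d → c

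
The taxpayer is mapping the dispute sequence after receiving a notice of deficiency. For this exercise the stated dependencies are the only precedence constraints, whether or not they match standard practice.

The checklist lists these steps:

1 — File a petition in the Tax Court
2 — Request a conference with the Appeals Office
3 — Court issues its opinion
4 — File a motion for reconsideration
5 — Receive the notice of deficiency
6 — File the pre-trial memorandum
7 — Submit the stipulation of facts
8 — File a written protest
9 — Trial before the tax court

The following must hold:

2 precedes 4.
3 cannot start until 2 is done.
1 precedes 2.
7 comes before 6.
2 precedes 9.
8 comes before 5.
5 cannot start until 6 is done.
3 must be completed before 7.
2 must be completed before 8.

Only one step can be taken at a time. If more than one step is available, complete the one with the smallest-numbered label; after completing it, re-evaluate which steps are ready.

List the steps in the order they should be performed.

1 is the only step with nothing outstanding, so it goes first.
2 needed 1, now all done → 2.
Ready: 3, 4, 8 and 9. 3 has the earlier label → 3.
7 now also ready, so the ready set is {4, 7, 8, 9}; 4 has the earlier label → 4.
7, 8 and 9 are all available; 7 has the earlier label → 7.
Ready: 6, 8 and 9. 6 has the earlier label → 6.
8 and 9 are both available; 8 has the earlier label → 8.
5 now also ready, so the ready set is {5, 9}; 5 has the earlier label → 5.
Next only 9 has its prerequisites met → 9.

1, 2, 3, 4, 7, 6, 8, 5, 9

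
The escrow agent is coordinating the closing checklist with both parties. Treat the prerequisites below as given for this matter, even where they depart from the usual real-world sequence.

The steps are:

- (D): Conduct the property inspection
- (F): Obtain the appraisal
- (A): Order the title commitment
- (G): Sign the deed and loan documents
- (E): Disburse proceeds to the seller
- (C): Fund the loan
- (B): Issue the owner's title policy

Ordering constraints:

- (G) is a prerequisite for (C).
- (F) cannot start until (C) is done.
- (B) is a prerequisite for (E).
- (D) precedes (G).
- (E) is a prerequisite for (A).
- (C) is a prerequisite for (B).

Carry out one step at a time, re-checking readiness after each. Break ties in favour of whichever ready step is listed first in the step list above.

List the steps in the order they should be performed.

(D), (G), (C), (F), (B), (E), (A)

(D) is the only step with nothing outstanding, so it goes first.
(G) needed (D), now all done → (G).
(C) is the only step now ready → (C).
(F) and (B) are both available; (F) is listed earlier → (F).
Next only (B) has its prerequisites met → (B).
(E) is the only step now ready → (E).
(A) needed (E), now all done → (A).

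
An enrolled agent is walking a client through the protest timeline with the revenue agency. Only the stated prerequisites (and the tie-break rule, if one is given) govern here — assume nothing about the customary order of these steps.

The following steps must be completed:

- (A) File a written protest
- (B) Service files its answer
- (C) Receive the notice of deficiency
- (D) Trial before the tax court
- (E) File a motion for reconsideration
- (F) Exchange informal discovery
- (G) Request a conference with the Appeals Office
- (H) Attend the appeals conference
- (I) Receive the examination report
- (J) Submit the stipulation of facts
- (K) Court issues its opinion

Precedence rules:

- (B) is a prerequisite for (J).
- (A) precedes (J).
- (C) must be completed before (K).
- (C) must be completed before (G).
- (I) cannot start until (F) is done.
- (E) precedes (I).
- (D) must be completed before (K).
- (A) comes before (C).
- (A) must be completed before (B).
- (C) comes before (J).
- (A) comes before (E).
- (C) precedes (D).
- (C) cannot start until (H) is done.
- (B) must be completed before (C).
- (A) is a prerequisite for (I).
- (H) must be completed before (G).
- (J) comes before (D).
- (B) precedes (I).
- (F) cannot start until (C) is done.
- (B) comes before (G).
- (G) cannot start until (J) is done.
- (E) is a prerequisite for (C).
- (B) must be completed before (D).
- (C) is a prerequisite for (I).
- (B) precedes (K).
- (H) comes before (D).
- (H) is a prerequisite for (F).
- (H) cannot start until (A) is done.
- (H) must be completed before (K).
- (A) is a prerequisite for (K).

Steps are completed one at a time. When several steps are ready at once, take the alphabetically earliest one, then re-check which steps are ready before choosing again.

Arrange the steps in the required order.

(A), (B), (E), (H), (C), (F), (I), (J), (D), (G), (K)

Only (A) has no prerequisites, so it is first.
Ready: (B), (E) and (H). (B) has the earlier label → (B).
(E) and (H) are both available; (E) has the earlier label → (E).
That leaves (H) as the only ready step → (H).
(C) needed (A), (B), (E) and (H), now all done → (C).
Now (F) and (J) have their prerequisites met. (F) has the earlier label, so (F) next.
(I) now also ready, so the ready set is {(I), (J)}; (I) has the earlier label → (I).
That leaves (J) as the only ready step → (J).
(D) and (G) are both available; (D) has the earlier label → (D).
Ready: (G) and (K). (G) has the earlier label → (G).
Next only (K) has its prerequisites met → (K).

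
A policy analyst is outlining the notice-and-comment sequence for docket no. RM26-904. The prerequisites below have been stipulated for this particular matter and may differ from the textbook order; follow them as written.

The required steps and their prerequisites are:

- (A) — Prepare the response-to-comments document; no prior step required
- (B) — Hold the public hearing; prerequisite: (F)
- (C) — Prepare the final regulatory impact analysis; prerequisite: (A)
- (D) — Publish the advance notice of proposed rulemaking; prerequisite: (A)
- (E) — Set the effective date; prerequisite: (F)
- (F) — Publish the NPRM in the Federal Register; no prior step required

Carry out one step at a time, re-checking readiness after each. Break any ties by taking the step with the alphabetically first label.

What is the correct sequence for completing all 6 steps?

Nothing is required for (A) and (F). (A) has the earlier label → (A) first.
Now (C), (D) and (F) have their prerequisites met. (C) has the earlier label, so (C) next.
Now (D) and (F) have their prerequisites met. (D) has the earlier label, so (D) next.
(F) is the only step now ready → (F).
Ready: (B) and (E). (B) has the earlier label → (B).
That leaves (E) as the only ready step → (E).

(A), (C), (D), (F), (B), (E)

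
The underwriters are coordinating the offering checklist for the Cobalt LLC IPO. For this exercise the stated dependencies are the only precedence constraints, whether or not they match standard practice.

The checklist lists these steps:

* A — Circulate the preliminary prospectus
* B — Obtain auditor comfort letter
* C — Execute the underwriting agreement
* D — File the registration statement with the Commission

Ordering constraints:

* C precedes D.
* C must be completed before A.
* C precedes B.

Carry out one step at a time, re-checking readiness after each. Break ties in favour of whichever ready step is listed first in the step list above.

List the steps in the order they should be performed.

C has no prerequisites → C first.
Ready: A, B and D. A is listed earlier → A.
Now B and D have their prerequisites met. B is listed earlier, so B next.
D needed C, now all done → D.

C → A → B → D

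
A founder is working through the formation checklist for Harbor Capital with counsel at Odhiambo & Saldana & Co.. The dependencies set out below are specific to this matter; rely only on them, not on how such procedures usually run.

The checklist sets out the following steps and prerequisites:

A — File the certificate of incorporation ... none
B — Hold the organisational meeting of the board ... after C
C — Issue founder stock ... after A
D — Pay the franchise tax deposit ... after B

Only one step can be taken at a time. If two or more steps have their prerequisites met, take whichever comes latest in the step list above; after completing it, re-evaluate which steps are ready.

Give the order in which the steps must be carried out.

A has no prerequisites → A first.
C needed A, now all done → C.
B is the only step now ready → B.
D needed B, now all done → D.

A C B D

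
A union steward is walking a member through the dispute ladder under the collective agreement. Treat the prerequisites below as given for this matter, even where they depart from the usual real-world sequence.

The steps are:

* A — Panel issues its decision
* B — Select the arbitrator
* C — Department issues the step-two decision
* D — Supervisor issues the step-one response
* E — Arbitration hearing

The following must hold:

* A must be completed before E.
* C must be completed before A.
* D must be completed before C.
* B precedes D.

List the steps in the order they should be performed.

B, D, C, A, E

B has no prerequisites → B first.
D is the only step now ready → D.
Next only C has its prerequisites met → C.
A needed C, now all done → A.
Next only E has its prerequisites met → E.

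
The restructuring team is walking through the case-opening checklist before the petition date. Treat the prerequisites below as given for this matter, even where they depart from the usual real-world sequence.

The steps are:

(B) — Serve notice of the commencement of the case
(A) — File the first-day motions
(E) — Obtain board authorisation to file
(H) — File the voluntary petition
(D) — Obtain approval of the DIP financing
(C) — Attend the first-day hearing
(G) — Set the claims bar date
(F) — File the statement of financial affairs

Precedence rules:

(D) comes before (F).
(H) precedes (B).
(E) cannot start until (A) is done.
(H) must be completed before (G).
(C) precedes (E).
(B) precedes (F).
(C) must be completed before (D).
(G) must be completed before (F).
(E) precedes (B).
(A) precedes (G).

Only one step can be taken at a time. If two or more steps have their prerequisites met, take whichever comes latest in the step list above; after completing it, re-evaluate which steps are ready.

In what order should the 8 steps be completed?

(C) → (D) → (H) → (A) → (G) → (E) → (B) → (F)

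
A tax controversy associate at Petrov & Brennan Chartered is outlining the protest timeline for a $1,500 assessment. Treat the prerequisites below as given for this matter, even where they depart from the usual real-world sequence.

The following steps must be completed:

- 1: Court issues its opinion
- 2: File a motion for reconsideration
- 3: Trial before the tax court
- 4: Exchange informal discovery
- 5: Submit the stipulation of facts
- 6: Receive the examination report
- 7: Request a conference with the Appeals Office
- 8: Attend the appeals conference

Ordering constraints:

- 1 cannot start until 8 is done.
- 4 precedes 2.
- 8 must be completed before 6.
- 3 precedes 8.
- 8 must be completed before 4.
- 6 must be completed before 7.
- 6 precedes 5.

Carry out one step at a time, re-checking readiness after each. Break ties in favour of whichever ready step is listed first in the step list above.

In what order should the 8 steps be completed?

3 is the only step with nothing outstanding, so it goes first.
Next only 8 has its prerequisites met → 8.
Now 1, 4 and 6 have their prerequisites met. 1 is listed earlier, so 1 next.
Ready: 4 and 6. 4 is listed earlier → 4.
2 now also ready, so the ready set is {2, 6}; 2 is listed earlier → 2.
Next only 6 has its prerequisites met → 6.
Ready: 5 and 7. 5 is listed earlier → 5.
7 needed 6, now all done → 7.

3, 8, 1, 4, 2, 6, 5, 7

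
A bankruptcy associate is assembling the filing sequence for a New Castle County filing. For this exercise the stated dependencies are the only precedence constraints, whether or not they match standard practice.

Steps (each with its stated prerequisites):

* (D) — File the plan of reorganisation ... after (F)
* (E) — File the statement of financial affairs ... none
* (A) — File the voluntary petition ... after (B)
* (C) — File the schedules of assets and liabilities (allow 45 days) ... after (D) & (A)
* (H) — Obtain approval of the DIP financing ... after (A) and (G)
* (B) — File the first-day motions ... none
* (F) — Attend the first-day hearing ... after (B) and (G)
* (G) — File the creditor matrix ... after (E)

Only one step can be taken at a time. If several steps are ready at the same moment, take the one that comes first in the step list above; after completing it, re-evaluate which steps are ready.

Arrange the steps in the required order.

Nothing is required for (E) and (B). (E) is listed earlier → (E) first.
Now (B) and (G) have their prerequisites met. (B) is listed earlier, so (B) next.
(A) now also ready, so the ready set is {(A), (G)}; (A) is listed earlier → (A).
(G) is the only step now ready → (G).
(H) and (F) are both available; (H) is listed earlier → (H).
(F) is the only step now ready → (F).
(D) needed (F), now all done → (D).
Next only (C) has its prerequisites met → (C).

(E), (B), (A), (G), (H), (F), (D), (C)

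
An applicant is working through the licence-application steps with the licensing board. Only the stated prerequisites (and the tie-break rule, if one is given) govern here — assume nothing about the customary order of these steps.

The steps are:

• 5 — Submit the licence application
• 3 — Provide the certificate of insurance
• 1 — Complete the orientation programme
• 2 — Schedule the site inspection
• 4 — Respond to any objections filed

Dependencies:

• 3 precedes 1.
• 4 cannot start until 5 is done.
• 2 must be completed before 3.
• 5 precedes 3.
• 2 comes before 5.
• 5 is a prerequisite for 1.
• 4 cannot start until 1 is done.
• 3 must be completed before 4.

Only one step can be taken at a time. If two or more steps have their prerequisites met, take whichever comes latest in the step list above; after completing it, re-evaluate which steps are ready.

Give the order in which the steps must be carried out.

2 → 5 → 3 → 1 → 4

Only 2 has no prerequisites, so it is first.
Next only 5 has its prerequisites met → 5.
Next only 3 has its prerequisites met → 3.
Next only 1 has its prerequisites met → 1.
4 needed 1, 3 and 5, now all done → 4.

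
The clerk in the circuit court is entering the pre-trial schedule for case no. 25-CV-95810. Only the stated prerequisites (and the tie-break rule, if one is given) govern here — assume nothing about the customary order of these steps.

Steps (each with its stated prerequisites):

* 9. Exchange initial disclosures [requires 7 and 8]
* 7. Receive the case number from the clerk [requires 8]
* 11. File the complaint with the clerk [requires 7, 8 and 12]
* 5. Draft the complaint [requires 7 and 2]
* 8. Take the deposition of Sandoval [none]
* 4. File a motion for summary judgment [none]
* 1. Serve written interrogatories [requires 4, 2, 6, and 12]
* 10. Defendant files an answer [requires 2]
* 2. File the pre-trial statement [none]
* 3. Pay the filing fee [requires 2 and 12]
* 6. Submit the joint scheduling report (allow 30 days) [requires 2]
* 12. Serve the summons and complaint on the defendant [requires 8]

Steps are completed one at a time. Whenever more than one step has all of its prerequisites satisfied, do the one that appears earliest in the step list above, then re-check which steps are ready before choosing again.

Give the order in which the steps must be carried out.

8, 7, 9, 4, 2, 5, 10, 6, 12, 11, 1, 3

8, 4 and 2 have no prerequisites; 8 is listed earlier, so 8 is first.
7 and 12 now also ready, so the ready set is {7, 4, 2, 12}; 7 is listed earlier → 7.
9, 4, 2 and 12 are all available; 9 is listed earlier → 9.
Now 4, 2 and 12 have their prerequisites met. 4 is listed earlier, so 4 next.
2 and 12 are both available; 2 is listed earlier → 2.
5, 10 and 6 now also ready, so the ready set is {5, 10, 6, 12}; 5 is listed earlier → 5.
Now 10, 6 and 12 have their prerequisites met. 10 is listed earlier, so 10 next.
Ready: 6 and 12. 6 is listed earlier → 6.
12 needed 8, now all done → 12.
11, 1 and 3 are all available; 11 is listed earlier → 11.
Now 1 and 3 have their prerequisites met. 1 is listed earlier, so 1 next.
Next only 3 has its prerequisites met → 3.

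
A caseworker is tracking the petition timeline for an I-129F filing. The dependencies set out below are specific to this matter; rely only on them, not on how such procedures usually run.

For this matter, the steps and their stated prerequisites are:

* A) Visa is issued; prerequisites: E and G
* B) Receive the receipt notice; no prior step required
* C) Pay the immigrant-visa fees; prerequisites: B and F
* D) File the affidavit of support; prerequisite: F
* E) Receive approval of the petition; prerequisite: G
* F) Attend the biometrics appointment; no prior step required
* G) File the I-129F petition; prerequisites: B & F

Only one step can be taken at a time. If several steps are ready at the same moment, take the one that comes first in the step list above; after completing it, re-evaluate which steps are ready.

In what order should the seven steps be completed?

Nothing is required for B and F. B is listed earlier → B first.
Next only F has its prerequisites met → F.
Ready: C, D and G. C is listed earlier → C.
Ready: D and G. D is listed earlier → D.
G needed B and F, now all done → G.
E needed G, now all done → E.
A needed E and G, now all done → A.

B F C D G E A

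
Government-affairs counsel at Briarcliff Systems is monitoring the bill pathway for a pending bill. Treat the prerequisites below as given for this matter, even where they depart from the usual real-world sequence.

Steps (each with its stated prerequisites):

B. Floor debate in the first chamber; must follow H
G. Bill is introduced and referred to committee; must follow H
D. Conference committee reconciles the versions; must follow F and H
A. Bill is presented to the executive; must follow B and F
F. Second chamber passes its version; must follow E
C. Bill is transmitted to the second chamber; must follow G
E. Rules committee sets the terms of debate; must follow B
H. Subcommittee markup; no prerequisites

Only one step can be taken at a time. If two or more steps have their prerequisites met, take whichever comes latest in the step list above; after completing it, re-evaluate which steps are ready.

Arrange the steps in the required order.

H, G, C, B, E, F, A, D

Only H has no prerequisites, so it is first.
G and B are both available; G is listed later → G.
C now also ready, so the ready set is {C, B}; C is listed later → C.
B needed H, now all done → B.
Next only E has its prerequisites met → E.
Next only F has its prerequisites met → F.
Ready: A and D. A is listed later → A.
Next only D has its prerequisites met → D.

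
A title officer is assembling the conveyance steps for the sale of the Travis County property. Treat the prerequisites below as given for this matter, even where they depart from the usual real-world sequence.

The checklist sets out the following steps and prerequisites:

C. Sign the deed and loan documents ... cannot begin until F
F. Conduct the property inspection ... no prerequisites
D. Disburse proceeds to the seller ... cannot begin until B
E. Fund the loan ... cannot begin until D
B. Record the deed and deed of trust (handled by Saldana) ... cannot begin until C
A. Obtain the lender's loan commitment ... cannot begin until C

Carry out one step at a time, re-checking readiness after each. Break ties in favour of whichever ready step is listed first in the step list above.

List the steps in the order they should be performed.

F, C, B, D, E, A

F has no prerequisites → F first.
C is the only step now ready → C.
Now B and A have their prerequisites met. B is listed earlier, so B next.
D now also ready, so the ready set is {D, A}; D is listed earlier → D.
Ready: E and A. E is listed earlier → E.
A needed C, now all done → A.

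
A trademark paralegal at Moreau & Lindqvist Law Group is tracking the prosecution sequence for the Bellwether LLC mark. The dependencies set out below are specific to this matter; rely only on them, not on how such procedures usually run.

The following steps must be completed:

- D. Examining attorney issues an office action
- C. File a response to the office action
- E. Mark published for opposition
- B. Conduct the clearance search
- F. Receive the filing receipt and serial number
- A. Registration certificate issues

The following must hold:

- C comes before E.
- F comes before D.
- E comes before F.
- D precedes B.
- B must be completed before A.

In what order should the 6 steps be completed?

C has no prerequisites → C first.
E needed C, now all done → E.
Next only F has its prerequisites met → F.
That leaves D as the only ready step → D.
B needed D, now all done → B.
Next only A has its prerequisites met → A.

C, E, F, D, B, A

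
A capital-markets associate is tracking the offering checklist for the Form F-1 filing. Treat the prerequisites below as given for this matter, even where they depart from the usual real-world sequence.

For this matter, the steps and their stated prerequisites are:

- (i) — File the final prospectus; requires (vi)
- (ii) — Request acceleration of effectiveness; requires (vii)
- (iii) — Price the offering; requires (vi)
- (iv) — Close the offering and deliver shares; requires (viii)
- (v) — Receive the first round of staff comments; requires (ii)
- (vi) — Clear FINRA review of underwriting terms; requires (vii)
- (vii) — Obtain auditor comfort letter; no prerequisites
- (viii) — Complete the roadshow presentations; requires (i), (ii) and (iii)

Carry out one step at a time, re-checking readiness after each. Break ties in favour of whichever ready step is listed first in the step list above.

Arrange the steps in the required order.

(vii) (ii) (v) (vi) (i) (iii) (viii) (iv)

(vii) is the only step with nothing outstanding, so it goes first.
Now (ii) and (vi) have their prerequisites met. (ii) is listed earlier, so (ii) next.
(v) now also ready, so the ready set is {(v), (vi)}; (v) is listed earlier → (v).
(vi) needed (vii), now all done → (vi).
(i) and (iii) are both available; (i) is listed earlier → (i).
That leaves (iii) as the only ready step → (iii).
(viii) needed (i), (ii) and (iii), now all done → (viii).
(iv) needed (viii), now all done → (iv).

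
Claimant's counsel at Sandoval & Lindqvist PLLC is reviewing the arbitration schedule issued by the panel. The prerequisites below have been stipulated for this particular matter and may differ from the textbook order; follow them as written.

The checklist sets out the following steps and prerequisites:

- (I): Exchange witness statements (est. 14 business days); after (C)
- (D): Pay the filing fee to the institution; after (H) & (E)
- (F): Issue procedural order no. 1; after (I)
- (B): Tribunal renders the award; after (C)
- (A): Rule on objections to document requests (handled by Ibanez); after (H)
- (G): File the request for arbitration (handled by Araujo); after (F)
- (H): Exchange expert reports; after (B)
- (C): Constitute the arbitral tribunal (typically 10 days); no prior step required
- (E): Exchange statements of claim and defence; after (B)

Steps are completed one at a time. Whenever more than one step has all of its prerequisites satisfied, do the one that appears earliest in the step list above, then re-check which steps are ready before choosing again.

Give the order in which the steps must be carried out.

(C) is the only step with nothing outstanding, so it goes first.
(I) and (B) are both available; (I) is listed earlier → (I).
Ready: (F) and (B). (F) is listed earlier → (F).
(G) now also ready, so the ready set is {(B), (G)}; (B) is listed earlier → (B).
Now (G), (H) and (E) have their prerequisites met. (G) is listed earlier, so (G) next.
Ready: (H) and (E). (H) is listed earlier → (H).
(A) and (E) are both available; (A) is listed earlier → (A).
That leaves (E) as the only ready step → (E).
(D) needed (H) and (E), now all done → (D).

(C), (I), (F), (B), (G), (H), (A), (E), (D)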